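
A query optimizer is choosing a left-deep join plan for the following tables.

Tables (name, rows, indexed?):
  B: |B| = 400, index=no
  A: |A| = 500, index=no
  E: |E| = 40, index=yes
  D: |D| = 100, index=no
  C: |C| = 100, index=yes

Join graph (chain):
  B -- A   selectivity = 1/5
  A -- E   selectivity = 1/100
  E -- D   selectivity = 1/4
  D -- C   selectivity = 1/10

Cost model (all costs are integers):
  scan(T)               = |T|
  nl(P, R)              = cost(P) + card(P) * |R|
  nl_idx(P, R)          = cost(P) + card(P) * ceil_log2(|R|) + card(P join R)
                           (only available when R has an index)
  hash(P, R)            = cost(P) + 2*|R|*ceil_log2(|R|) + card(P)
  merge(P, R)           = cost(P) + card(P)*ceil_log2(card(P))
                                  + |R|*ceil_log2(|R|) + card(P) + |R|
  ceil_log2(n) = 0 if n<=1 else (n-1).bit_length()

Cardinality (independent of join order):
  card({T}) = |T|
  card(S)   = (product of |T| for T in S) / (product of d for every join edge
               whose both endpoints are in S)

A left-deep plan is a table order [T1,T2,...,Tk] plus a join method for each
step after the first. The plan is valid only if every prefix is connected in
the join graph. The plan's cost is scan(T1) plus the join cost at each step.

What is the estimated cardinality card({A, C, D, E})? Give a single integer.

50000

Tables in S: A(500), C(100), D(100), E(40)
Edges inside S: A-E(d=100), E-D(d=4), D-C(d=10)
numerator = 500 * 100 * 100 * 40 = 200000000
denominator = 100 * 4 * 10 = 4000
card(S) = 200000000 / 4000 = 50000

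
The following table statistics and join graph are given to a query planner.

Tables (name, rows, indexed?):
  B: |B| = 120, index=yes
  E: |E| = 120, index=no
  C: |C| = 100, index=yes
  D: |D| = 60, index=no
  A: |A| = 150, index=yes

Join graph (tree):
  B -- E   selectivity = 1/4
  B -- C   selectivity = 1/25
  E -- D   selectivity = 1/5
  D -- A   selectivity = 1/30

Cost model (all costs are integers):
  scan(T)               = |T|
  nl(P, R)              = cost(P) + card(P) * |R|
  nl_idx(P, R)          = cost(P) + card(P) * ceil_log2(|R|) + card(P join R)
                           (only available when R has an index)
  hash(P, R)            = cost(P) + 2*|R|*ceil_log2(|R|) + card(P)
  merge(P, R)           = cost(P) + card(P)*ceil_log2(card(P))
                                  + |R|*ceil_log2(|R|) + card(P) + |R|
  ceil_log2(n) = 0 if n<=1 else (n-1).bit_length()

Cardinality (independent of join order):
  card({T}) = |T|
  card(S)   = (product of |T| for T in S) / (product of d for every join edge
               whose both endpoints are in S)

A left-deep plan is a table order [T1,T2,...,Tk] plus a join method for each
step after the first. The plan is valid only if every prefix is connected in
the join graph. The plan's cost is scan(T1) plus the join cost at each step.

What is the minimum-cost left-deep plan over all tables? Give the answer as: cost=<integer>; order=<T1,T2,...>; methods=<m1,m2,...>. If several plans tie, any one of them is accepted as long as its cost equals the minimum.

Selinger DP (subsets sized 1..n):
  {B}: scan cost=120, card=120
  {E}: scan cost=120, card=120
  {C}: scan cost=100, card=100
  {D}: scan cost=60, card=60
  {A}: scan cost=150, card=150
  {BE}: card=3600; try (E,hash)→1920, (B,hash)→1920, (E,merge)→2040, (B,merge)→2040, (B,nl_idx)→4560, (E,nl)→14520 …(+1); best=1920 via (E,hash)
  {BC}: card=480; try (B,nl_idx)→1280, (C,nl_idx)→1440, (C,hash)→1640, (B,merge)→1860, (C,merge)→1880, (B,hash)→1880 …(+2); best=1280 via (B,nl_idx)
  {DE}: card=1440; try (D,hash)→960, (E,merge)→1440, (D,merge)→1500, (E,hash)→1800, (E,nl)→7260, (D,nl)→7320; best=960 via (D,hash)
  {AD}: card=300; try (A,nl_idx)→840, (D,hash)→1020, (A,merge)→1830, (D,merge)→1920, (A,hash)→2520, (A,nl)→9060 …(+1); best=840 via (A,nl_idx)
  {BCE}: card=14400; try (E,hash)→3440, (C,hash)→6920, (E,merge)→7040, (C,nl_idx)→41520, (C,merge)→49520, (E,nl)→58880 …(+1); best=3440 via (E,hash)
  {BDE}: card=43200; try (B,hash)→4080, (D,hash)→6240, (B,merge)→19200, (D,merge)→49140, (B,nl_idx)→54240, (B,nl)→173760 …(+1); best=4080 via (B,hash)
  {ADE}: card=7200; try (E,hash)→2820, (E,merge)→4800, (A,hash)→4800, (A,merge)→19590, (A,nl_idx)→19680, (E,nl)→36840 …(+1); best=2820 via (E,hash)
  {BCDE}: card=172800; try (D,hash)→18560, (C,hash)→48680, (D,merge)→219860, (C,nl_idx)→479280, (C,merge)→739280, (D,nl)→867440 …(+1); best=18560 via (D,hash)
  {ABDE}: card=216000; try (B,hash)→11700, (A,hash)→49680, (B,merge)→104580, (B,nl_idx)→269220, (A,nl_idx)→565680, (A,merge)→739830 …(+2); best=11700 via (B,hash)
  {ABCDE}: card=864000; try (A,hash)→193760, (C,hash)→229100, (A,nl_idx)→2264960, (C,nl_idx)→2387700, (A,merge)→3303110, (C,merge)→4116500 …(+2); best=193760 via (A,hash)

cost=193760; order=C,B,E,D,A; methods=nl_idx,hash,hash,hash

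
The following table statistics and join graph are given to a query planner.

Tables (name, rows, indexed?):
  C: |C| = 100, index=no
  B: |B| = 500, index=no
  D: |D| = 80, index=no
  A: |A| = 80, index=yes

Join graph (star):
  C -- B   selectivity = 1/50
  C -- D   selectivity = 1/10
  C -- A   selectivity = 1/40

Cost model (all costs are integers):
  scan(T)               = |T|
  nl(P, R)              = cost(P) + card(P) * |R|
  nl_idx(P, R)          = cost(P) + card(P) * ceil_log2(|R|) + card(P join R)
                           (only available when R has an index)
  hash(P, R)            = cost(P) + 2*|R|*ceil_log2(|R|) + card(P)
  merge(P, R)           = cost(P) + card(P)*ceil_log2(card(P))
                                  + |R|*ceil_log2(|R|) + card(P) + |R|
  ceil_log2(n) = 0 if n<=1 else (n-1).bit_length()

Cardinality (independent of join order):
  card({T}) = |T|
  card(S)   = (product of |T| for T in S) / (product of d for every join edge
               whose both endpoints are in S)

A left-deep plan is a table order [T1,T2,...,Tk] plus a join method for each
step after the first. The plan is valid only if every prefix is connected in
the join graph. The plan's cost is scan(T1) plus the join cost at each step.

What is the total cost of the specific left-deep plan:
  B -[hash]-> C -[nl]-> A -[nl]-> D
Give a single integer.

242400

step 1: scan B: cost=500, card=500
step 2: join C via hash
    card(P join C) = 500*100/(50) = 1000
    cost = 500 + 2*100*7 + 500 = 2400
step 3: join A via nl
    card(P join A) = 1000*80/(40) = 2000
    cost = 2400 + 1000*80 = 82400
step 4: join D via nl
    card(P join D) = 2000*80/(10) = 16000
    cost = 82400 + 2000*80 = 242400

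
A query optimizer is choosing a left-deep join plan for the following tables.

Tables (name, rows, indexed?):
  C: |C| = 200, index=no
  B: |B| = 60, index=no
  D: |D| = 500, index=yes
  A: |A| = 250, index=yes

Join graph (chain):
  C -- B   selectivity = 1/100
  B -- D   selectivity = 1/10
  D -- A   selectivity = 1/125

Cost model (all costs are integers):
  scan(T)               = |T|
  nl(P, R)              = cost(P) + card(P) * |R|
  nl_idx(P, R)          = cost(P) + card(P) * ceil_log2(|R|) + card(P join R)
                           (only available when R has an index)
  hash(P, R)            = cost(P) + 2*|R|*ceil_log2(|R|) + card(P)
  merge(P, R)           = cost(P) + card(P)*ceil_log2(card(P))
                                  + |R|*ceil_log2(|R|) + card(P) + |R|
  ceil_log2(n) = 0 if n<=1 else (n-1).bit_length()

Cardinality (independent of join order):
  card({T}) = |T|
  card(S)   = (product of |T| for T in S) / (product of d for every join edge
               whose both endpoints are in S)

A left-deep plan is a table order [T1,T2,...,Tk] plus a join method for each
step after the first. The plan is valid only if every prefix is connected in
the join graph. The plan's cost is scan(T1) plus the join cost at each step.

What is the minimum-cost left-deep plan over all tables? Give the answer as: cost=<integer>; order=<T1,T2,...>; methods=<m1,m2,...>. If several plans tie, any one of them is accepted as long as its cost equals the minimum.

cost=14420; order=A,D,B,C; methods=nl_idx,hash,hash

Selinger DP (subsets sized 1..n):
  {C}: scan cost=200, card=200
  {B}: scan cost=60, card=60
  {D}: scan cost=500, card=500
  {A}: scan cost=250, card=250
  {BC}: card=120; try (B,hash)→1120, (C,merge)→2280, (B,merge)→2420, (C,hash)→3320, (C,nl)→12060, (B,nl)→12200; best=1120 via (B,hash)
  {BD}: card=3000; try (B,hash)→1720, (D,nl_idx)→3600, (D,merge)→5480, (B,merge)→5920, (D,hash)→9120, (D,nl)→30060 …(+1); best=1720 via (B,hash)
  {AD}: card=1000; try (D,nl_idx)→3500, (A,hash)→5000, (A,nl_idx)→5500, (D,merge)→7500, (A,merge)→7750, (D,hash)→9500 …(+2); best=3500 via (D,nl_idx)
  {BCD}: card=6000; try (D,merge)→7080, (C,hash)→7920, (D,nl_idx)→8200, (D,hash)→10240, (C,merge)→42520, (D,nl)→61120 …(+1); best=7080 via (D,merge)
  {ABD}: card=6000; try (B,hash)→5220, (A,hash)→8720, (B,merge)→14920, (A,nl_idx)→31720, (A,merge)→42970, (B,nl)→63500 …(+1); best=5220 via (B,hash)
  {ABCD}: card=12000; try (C,hash)→14420, (A,hash)→17080, (A,nl_idx)→67080, (C,merge)→91020, (A,merge)→93330, (C,nl)→1205220 …(+1); best=14420 via (C,hash)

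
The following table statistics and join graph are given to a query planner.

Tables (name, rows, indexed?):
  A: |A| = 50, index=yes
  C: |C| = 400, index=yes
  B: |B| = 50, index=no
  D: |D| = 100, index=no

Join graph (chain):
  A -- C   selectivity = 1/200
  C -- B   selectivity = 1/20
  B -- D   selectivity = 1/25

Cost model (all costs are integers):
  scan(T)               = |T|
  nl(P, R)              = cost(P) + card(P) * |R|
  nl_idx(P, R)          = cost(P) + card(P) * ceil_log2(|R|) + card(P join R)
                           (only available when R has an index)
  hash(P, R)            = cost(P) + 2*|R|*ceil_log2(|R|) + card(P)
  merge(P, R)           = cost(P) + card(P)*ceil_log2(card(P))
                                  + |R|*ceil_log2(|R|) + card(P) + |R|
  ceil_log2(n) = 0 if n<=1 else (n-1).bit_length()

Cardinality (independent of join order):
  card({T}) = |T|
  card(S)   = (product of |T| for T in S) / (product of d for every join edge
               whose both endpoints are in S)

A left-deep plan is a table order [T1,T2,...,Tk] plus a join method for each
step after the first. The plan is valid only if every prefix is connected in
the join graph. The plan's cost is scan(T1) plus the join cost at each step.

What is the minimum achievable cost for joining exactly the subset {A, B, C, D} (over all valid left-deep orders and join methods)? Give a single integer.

2950

Selinger DP over subsets of {A,B,C,D}:
  {A}: scan cost=50, card=50
  {C}: scan cost=400, card=400
  {B}: scan cost=50, card=50
  {D}: scan cost=100, card=100
  {AC}: card=100; try (C,nl_idx)→600, (A,hash)→1400, (A,nl_idx)→2900, (C,merge)→4400, (A,merge)→4750, (C,hash)→7300 …(+2); best=600 via (C,nl_idx)
  {BC}: card=1000; try (B,hash)→1400, (C,nl_idx)→1500, (C,merge)→4400, (B,merge)→4750, (C,hash)→7300, (C,nl)→20050 …(+1); best=1400 via (B,hash)
  {BD}: card=200; try (B,hash)→800, (D,merge)→1200, (B,merge)→1250, (D,hash)→1500, (D,nl)→5050, (B,nl)→5100; best=800 via (B,hash)
  {ABC}: card=250; try (B,hash)→1300, (B,merge)→1750, (A,hash)→3000, (B,nl)→5600, (A,nl_idx)→7650, (A,merge)→12750 …(+1); best=1300 via (B,hash)
  {BCD}: card=4000; try (D,hash)→3800, (C,merge)→6600, (C,nl_idx)→6600, (C,hash)→8200, (D,merge)→13200, (C,nl)→80800 …(+1); best=3800 via (D,hash)
  {ABCD}: card=1000; try (D,hash)→2950, (D,merge)→4350, (A,hash)→8400, (D,nl)→26300, (A,nl_idx)→28800, (A,merge)→56150 …(+1); best=2950 via (D,hash)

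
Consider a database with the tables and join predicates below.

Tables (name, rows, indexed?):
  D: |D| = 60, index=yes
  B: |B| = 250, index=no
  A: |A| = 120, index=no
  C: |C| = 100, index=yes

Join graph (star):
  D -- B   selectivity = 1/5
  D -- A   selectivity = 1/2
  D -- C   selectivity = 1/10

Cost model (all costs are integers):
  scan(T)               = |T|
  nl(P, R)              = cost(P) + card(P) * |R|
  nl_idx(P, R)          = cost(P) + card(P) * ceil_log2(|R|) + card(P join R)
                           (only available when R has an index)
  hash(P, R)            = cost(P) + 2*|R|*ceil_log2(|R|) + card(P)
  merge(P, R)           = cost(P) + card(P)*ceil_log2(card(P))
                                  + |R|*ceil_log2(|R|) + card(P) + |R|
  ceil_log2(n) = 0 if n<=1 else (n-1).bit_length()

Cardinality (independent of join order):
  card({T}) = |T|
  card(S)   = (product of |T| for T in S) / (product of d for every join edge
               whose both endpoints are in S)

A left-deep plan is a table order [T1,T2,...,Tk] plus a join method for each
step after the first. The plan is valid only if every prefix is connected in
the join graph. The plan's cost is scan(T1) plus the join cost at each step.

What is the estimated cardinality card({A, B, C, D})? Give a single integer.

1800000

Tables in S: A(120), B(250), C(100), D(60)
Edges inside S: D-B(d=5), D-A(d=2), D-C(d=10)
numerator = 120 * 250 * 100 * 60 = 180000000
denominator = 5 * 2 * 10 = 100
card(S) = 180000000 / 100 = 1800000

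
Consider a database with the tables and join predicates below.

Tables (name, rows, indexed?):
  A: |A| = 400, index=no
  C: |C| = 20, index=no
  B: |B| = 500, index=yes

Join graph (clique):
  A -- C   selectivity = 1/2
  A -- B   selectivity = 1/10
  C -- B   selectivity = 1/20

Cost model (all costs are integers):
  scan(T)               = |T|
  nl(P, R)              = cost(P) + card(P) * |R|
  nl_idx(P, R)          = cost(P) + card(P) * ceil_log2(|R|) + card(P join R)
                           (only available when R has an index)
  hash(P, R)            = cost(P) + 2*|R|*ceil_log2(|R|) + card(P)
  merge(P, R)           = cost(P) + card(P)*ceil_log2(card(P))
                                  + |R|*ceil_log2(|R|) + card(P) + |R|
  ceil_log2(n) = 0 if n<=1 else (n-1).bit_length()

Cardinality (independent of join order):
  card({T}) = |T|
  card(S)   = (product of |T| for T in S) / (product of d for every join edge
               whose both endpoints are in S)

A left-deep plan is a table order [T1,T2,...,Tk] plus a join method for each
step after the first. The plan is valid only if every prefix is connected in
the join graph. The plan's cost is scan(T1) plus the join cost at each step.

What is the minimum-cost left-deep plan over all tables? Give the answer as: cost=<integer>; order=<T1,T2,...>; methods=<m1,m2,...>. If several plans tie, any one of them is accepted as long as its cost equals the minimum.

cost=8400; order=C,B,A; methods=nl_idx,hash

Selinger DP (subsets sized 1..n):
  {A}: scan cost=400, card=400
  {C}: scan cost=20, card=20
  {B}: scan cost=500, card=500
  {AC}: card=4000; try (C,hash)→1000, (A,merge)→4140, (C,merge)→4520, (A,hash)→7240, (A,nl)→8020, (C,nl)→8400; best=1000 via (C,hash)
  {AB}: card=20000; try (A,hash)→8200, (B,merge)→9400, (A,merge)→9500, (B,hash)→9800, (B,nl_idx)→24000, (B,nl)→200400 …(+1); best=8200 via (A,hash)
  {BC}: card=500; try (B,nl_idx)→700, (C,hash)→1200, (B,merge)→5140, (C,merge)→5620, (B,hash)→9040, (B,nl)→10020 …(+1); best=700 via (B,nl_idx)
  {ABC}: card=10000; try (A,hash)→8400, (A,merge)→9700, (B,hash)→14000, (C,hash)→28400, (B,nl_idx)→47000, (B,merge)→58000 …(+4); best=8400 via (A,hash)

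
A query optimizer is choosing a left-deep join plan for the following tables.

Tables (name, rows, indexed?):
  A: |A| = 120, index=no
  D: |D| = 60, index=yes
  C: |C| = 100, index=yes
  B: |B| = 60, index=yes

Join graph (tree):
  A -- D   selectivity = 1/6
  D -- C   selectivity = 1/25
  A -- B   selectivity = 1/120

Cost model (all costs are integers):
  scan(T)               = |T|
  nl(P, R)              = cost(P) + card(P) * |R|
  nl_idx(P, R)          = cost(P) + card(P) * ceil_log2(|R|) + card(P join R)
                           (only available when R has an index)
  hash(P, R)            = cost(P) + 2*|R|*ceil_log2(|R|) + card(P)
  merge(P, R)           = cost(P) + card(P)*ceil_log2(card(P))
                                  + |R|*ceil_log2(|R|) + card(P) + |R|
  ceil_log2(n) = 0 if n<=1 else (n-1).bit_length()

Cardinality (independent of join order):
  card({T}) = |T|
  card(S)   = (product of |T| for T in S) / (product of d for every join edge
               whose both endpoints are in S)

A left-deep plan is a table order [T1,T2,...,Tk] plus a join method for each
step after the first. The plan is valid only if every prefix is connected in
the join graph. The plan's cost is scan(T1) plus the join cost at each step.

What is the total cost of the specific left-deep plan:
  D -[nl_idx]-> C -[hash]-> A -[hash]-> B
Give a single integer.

8160

step 1: scan D: cost=60, card=60
step 2: join C via nl_idx
    card(P join C) = 60*100/(25) = 240
    cost = 60 + 60*7 + 240 = 720
step 3: join A via hash
    card(P join A) = 240*120/(6) = 4800
    cost = 720 + 2*120*7 + 240 = 2640
step 4: join B via hash
    card(P join B) = 4800*60/(120) = 2400
    cost = 2640 + 2*60*6 + 4800 = 8160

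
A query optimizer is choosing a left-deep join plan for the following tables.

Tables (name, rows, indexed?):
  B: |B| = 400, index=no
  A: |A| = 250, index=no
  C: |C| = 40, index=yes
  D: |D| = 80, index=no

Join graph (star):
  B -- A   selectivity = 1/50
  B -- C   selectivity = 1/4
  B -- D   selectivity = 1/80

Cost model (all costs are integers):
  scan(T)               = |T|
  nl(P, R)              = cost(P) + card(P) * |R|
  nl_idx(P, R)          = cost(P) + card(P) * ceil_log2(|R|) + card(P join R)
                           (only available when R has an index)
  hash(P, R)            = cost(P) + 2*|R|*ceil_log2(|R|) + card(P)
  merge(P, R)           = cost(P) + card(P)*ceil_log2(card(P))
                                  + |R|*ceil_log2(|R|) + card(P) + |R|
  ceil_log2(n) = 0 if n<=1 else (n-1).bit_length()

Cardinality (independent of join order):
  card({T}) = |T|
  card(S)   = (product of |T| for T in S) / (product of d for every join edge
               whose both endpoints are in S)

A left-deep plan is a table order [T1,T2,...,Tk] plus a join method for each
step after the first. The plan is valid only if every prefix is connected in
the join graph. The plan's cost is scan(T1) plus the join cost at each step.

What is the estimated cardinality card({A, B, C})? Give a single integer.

Tables in S: A(250), B(400), C(40)
Edges inside S: B-A(d=50), B-C(d=4)
numerator = 250 * 400 * 40 = 4000000
denominator = 50 * 4 = 200
card(S) = 4000000 / 200 = 20000

20000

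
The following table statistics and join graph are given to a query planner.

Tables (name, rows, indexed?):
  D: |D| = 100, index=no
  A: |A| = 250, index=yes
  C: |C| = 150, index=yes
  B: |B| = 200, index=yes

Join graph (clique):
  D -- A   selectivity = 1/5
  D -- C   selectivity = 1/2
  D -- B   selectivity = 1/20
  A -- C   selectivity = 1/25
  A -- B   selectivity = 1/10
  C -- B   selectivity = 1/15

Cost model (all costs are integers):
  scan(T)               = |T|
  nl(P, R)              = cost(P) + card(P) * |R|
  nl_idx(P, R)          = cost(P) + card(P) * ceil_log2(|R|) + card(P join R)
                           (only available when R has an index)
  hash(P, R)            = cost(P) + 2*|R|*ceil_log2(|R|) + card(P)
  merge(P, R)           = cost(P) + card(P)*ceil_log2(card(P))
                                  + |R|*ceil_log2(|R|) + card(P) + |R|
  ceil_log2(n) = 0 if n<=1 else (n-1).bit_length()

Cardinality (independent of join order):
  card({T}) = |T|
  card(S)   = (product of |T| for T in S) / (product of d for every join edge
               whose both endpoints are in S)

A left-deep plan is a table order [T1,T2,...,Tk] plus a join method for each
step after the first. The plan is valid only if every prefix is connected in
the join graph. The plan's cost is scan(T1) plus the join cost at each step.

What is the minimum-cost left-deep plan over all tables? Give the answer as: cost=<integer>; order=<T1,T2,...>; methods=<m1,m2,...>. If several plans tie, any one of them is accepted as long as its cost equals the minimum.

Selinger DP (subsets sized 1..n):
  {D}: scan cost=100, card=100
  {A}: scan cost=250, card=250
  {C}: scan cost=150, card=150
  {B}: scan cost=200, card=200
  {AD}: card=5000; try (D,hash)→1900, (A,merge)→3150, (D,merge)→3300, (A,hash)→4200, (A,nl_idx)→5900, (A,nl)→25100 …(+1); best=1900 via (D,hash)
  {CD}: card=7500; try (D,hash)→1700, (C,merge)→2250, (D,merge)→2300, (C,hash)→2600, (C,nl_idx)→8400, (C,nl)→15100 …(+1); best=1700 via (D,hash)
  {BD}: card=1000; try (D,hash)→1800, (B,nl_idx)→1900, (B,merge)→2700, (D,merge)→2800, (B,hash)→3400, (B,nl)→20100 …(+1); best=1800 via (D,hash)
  {AC}: card=1500; try (A,nl_idx)→2850, (C,hash)→2900, (C,nl_idx)→3750, (A,merge)→3750, (C,merge)→3850, (A,hash)→4300 …(+2); best=2850 via (A,nl_idx)
  {AB}: card=5000; try (B,hash)→3700, (A,merge)→4250, (B,merge)→4300, (A,hash)→4400, (A,nl_idx)→6800, (B,nl_idx)→7250 …(+2); best=3700 via (B,hash)
  {BC}: card=2000; try (C,hash)→2800, (B,merge)→3300, (C,merge)→3350, (B,nl_idx)→3350, (B,hash)→3500, (C,nl_idx)→3800 …(+2); best=2800 via (C,hash)
  {ACD}: card=15000; try (D,hash)→5750, (C,hash)→9300, (A,hash)→13200, (D,merge)→21650, (C,nl_idx)→56900, (C,merge)→73250 …(+5); best=5750 via (D,hash)
  {ABD}: card=5000; try (A,hash)→6800, (D,hash)→10100, (B,hash)→10100, (A,nl_idx)→14800, (A,merge)→15050, (B,nl_idx)→46900 …(+5); best=6800 via (A,hash)
  {BCD}: card=5000; try (C,hash)→5200, (D,hash)→6200, (B,hash)→12400, (C,merge)→14150, (C,nl_idx)→14800, (D,merge)→27600 …(+5); best=5200 via (C,hash)
  {ABC}: card=2000; try (B,hash)→7550, (A,hash)→8800, (C,hash)→11100, (B,nl_idx)→16850, (A,nl_idx)→20800, (B,merge)→22650 …(+6); best=7550 via (B,hash)
  {ABCD}: card=1000; try (D,hash)→10950, (C,hash)→14200, (A,hash)→14200, (B,hash)→23950, (D,merge)→32350, (A,nl_idx)→46200 …(+9); best=10950 via (D,hash)

cost=10950; order=C,A,B,D; methods=nl_idx,hash,hash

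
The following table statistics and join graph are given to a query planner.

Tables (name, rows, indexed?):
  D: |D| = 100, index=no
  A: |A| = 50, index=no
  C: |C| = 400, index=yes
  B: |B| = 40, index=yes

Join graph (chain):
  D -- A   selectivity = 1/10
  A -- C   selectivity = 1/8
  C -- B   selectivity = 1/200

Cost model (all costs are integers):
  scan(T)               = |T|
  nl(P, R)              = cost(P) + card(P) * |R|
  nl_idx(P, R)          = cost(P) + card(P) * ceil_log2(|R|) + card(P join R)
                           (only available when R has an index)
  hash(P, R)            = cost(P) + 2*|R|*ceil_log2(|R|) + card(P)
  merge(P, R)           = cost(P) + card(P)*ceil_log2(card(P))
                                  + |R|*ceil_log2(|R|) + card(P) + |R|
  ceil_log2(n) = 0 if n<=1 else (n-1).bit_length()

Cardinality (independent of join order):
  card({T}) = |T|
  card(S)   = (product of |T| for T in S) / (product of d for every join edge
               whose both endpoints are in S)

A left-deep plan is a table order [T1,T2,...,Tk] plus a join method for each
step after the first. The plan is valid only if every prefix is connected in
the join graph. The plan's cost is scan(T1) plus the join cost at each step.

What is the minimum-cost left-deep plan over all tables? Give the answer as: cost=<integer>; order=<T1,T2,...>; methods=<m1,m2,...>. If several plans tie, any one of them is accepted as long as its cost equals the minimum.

Selinger DP (subsets sized 1..n):
  {D}: scan cost=100, card=100
  {A}: scan cost=50, card=50
  {C}: scan cost=400, card=400
  {B}: scan cost=40, card=40
  {AD}: card=500; try (A,hash)→800, (D,merge)→1200, (A,merge)→1250, (D,hash)→1500, (D,nl)→5050, (A,nl)→5100; best=800 via (A,hash)
  {AC}: card=2500; try (A,hash)→1400, (C,nl_idx)→3000, (C,merge)→4400, (A,merge)→4750, (C,hash)→7300, (C,nl)→20050 …(+1); best=1400 via (A,hash)
  {BC}: card=80; try (C,nl_idx)→480, (B,hash)→1280, (B,nl_idx)→2880, (C,merge)→4320, (B,merge)→4680, (C,hash)→7280 …(+2); best=480 via (C,nl_idx)
  {ACD}: card=25000; try (D,hash)→5300, (C,hash)→8500, (C,merge)→9800, (C,nl_idx)→30300, (D,merge)→34700, (C,nl)→200800 …(+1); best=5300 via (D,hash)
  {ABC}: card=500; try (A,hash)→1160, (A,merge)→1470, (B,hash)→4380, (A,nl)→4480, (B,nl_idx)→16900, (B,merge)→34180 …(+1); best=1160 via (A,hash)
  {ABCD}: card=5000; try (D,hash)→3060, (D,merge)→6960, (B,hash)→30780, (D,nl)→51160, (B,nl_idx)→160300, (B,merge)→405580 …(+1); best=3060 via (D,hash)

cost=3060; order=B,C,A,D; methods=nl_idx,hash,hash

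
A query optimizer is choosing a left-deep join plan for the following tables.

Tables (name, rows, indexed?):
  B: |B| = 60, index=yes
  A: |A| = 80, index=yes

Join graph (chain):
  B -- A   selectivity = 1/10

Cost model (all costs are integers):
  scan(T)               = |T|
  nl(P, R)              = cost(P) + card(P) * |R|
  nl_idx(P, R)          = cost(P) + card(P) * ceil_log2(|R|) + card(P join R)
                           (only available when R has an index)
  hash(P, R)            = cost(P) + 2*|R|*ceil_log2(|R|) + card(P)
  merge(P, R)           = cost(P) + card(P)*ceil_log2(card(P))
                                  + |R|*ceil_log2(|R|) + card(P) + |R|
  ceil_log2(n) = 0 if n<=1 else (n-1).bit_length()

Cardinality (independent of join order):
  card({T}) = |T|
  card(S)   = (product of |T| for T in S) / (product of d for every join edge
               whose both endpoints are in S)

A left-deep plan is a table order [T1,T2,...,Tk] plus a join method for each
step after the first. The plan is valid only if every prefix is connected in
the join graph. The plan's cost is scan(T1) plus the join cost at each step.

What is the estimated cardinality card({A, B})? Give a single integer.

480

Tables in S: A(80), B(60)
Edges inside S: B-A(d=10)
numerator = 80 * 60 = 4800
denominator = 10 = 10
card(S) = 4800 / 10 = 480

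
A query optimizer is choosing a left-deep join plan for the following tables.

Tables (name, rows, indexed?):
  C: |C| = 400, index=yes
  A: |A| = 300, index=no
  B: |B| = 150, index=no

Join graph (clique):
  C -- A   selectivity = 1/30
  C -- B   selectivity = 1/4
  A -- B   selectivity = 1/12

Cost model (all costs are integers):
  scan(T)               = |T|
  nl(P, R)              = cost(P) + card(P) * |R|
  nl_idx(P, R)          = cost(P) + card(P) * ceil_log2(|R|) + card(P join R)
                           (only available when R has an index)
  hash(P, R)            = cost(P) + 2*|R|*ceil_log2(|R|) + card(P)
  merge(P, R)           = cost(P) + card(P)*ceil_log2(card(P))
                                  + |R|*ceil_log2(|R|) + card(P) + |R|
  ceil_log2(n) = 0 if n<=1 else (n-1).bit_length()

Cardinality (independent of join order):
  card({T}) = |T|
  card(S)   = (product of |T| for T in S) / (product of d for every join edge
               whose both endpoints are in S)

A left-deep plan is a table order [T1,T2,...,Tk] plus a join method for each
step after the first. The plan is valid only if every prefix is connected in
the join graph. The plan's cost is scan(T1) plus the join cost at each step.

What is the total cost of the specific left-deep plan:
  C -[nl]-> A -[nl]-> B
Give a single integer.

720400

step 1: scan C: cost=400, card=400
step 2: join A via nl
    card(P join A) = 400*300/(30) = 4000
    cost = 400 + 400*300 = 120400
step 3: join B via nl
    card(P join B) = 4000*150/(4*12) = 12500
    cost = 120400 + 4000*150 = 720400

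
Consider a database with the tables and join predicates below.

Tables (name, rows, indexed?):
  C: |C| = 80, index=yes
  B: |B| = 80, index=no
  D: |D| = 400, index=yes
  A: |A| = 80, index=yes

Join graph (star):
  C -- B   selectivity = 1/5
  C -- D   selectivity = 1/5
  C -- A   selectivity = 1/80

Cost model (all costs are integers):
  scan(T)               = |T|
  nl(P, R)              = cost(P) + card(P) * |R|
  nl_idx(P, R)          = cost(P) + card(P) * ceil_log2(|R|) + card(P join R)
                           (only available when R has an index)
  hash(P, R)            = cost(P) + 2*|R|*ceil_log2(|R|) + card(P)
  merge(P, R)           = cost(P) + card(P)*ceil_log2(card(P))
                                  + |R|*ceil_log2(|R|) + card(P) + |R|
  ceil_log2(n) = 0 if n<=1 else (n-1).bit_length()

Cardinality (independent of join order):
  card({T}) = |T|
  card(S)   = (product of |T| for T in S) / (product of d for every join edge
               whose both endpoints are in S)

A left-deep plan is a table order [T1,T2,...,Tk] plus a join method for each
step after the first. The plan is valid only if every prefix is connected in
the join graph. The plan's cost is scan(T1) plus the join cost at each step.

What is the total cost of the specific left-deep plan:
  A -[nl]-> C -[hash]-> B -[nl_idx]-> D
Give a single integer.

121600

step 1: scan A: cost=80, card=80
step 2: join C via nl
    card(P join C) = 80*80/(80) = 80
    cost = 80 + 80*80 = 6480
step 3: join B via hash
    card(P join B) = 80*80/(5) = 1280
    cost = 6480 + 2*80*7 + 80 = 7680
step 4: join D via nl_idx
    card(P join D) = 1280*400/(5) = 102400
    cost = 7680 + 1280*9 + 102400 = 121600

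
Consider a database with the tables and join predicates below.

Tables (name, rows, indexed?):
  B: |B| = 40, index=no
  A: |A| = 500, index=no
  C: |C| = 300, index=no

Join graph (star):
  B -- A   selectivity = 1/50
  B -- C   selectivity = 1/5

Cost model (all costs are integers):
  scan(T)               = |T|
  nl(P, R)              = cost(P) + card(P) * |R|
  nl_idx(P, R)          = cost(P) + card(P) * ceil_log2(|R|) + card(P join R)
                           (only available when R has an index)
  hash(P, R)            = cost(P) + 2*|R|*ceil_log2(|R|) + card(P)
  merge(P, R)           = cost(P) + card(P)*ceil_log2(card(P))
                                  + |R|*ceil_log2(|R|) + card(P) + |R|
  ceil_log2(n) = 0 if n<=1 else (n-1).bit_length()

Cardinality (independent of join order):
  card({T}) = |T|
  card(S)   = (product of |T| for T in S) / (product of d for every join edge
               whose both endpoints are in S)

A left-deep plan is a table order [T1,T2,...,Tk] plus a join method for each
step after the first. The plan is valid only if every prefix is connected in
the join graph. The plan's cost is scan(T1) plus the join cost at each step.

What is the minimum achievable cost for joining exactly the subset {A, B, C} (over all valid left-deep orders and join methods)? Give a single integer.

7280

Selinger DP over subsets of {A,B,C}:
  {B}: scan cost=40, card=40
  {A}: scan cost=500, card=500
  {C}: scan cost=300, card=300
  {AB}: card=400; try (B,hash)→1480, (A,merge)→5320, (B,merge)→5780, (A,hash)→9080, (A,nl)→20040, (B,nl)→20500; best=1480 via (B,hash)
  {BC}: card=2400; try (B,hash)→1080, (C,merge)→3320, (B,merge)→3580, (C,hash)→5480, (C,nl)→12040, (B,nl)→12300; best=1080 via (B,hash)
  {ABC}: card=24000; try (C,hash)→7280, (C,merge)→8480, (A,hash)→12480, (A,merge)→37280, (C,nl)→121480, (A,nl)→1201080; best=7280 via (C,hash)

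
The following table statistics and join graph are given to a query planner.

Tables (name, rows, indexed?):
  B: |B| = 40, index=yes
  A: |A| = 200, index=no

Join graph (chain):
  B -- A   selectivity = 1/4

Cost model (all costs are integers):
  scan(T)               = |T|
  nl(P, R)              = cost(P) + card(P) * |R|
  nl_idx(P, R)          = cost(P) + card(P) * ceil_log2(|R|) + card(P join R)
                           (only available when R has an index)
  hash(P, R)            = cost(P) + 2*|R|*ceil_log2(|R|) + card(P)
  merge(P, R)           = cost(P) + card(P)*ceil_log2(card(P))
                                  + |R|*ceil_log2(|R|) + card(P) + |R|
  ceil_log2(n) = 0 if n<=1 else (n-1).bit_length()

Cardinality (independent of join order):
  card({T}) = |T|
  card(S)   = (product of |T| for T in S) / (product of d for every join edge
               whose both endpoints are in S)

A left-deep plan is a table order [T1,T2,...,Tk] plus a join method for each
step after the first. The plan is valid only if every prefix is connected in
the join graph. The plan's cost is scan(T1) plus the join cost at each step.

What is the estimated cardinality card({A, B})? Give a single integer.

Tables in S: A(200), B(40)
Edges inside S: B-A(d=4)
numerator = 200 * 40 = 8000
denominator = 4 = 4
card(S) = 8000 / 4 = 2000

2000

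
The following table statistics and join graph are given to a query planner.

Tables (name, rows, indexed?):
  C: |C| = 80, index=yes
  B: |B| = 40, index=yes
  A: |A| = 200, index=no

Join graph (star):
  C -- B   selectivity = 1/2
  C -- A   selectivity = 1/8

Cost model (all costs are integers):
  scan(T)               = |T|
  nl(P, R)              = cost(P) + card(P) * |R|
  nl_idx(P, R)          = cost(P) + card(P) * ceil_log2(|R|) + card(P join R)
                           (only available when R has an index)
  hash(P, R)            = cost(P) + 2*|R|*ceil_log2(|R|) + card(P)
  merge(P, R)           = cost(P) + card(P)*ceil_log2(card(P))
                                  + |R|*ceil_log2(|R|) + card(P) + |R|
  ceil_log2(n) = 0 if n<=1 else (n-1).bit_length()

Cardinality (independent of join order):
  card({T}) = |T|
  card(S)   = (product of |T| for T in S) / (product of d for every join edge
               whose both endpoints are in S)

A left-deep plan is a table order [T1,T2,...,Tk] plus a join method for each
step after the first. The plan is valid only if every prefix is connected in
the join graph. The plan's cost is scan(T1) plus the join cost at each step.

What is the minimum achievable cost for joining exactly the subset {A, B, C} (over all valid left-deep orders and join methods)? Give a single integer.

4000

Selinger DP over subsets of {A,B,C}:
  {C}: scan cost=80, card=80
  {B}: scan cost=40, card=40
  {A}: scan cost=200, card=200
  {BC}: card=1600; try (B,hash)→640, (C,merge)→960, (B,merge)→1000, (C,hash)→1200, (C,nl_idx)→1920, (B,nl_idx)→2160 …(+2); best=640 via (B,hash)
  {AC}: card=2000; try (C,hash)→1520, (A,merge)→2520, (C,merge)→2640, (A,hash)→3360, (C,nl_idx)→3600, (A,nl)→16080 …(+1); best=1520 via (C,hash)
  {ABC}: card=40000; try (B,hash)→4000, (A,hash)→5440, (A,merge)→21640, (B,merge)→25800, (B,nl_idx)→53520, (B,nl)→81520 …(+1); best=4000 via (B,hash)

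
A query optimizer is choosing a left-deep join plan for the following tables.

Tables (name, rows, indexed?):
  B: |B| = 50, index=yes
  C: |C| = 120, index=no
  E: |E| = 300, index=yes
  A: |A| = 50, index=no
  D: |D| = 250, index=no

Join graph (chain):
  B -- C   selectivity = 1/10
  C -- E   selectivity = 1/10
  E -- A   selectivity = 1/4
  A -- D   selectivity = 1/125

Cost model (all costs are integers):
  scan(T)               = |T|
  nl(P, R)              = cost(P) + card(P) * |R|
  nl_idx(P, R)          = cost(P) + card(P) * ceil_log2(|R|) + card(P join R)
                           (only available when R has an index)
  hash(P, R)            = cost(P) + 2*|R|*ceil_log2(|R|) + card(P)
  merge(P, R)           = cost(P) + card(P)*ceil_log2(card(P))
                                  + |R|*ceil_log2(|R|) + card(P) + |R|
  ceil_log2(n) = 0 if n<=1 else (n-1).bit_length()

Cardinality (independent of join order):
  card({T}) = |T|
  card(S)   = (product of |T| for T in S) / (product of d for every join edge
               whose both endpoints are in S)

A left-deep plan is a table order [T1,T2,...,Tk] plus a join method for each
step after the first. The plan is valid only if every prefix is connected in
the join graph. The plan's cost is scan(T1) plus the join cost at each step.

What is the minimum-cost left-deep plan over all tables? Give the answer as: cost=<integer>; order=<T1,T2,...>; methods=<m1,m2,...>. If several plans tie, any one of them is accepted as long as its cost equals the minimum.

cost=104680; order=D,A,E,C,B; methods=hash,merge,hash,hash

Selinger DP (subsets sized 1..n):
  {B}: scan cost=50, card=50
  {C}: scan cost=120, card=120
  {E}: scan cost=300, card=300
  {A}: scan cost=50, card=50
  {D}: scan cost=250, card=250
  {BC}: card=600; try (B,hash)→840, (C,merge)→1360, (B,merge)→1430, (B,nl_idx)→1440, (C,hash)→1780, (C,nl)→6050 …(+1); best=840 via (B,hash)
  {CE}: card=3600; try (C,hash)→2280, (E,merge)→4080, (C,merge)→4260, (E,nl_idx)→4800, (E,hash)→5640, (E,nl)→36120 …(+1); best=2280 via (C,hash)
  {AE}: card=3750; try (A,hash)→1200, (E,merge)→3400, (A,merge)→3650, (E,nl_idx)→4250, (E,hash)→5500, (E,nl)→15050 …(+1); best=1200 via (A,hash)
  {AD}: card=100; try (A,hash)→1100, (D,merge)→2650, (A,merge)→2850, (D,hash)→4100, (D,nl)→12550, (A,nl)→12750; best=1100 via (A,hash)
  {BCE}: card=18000; try (B,hash)→6480, (E,hash)→6840, (E,merge)→10440, (E,nl_idx)→24240, (B,nl_idx)→41880, (B,merge)→49430 …(+2); best=6480 via (B,hash)
  {ACE}: card=45000; try (A,hash)→6480, (C,hash)→6630, (A,merge)→49430, (C,merge)→50910, (A,nl)→182280, (C,nl)→451200; best=6480 via (A,hash)
  {ADE}: card=7500; try (E,merge)→4900, (E,hash)→6600, (D,hash)→8950, (E,nl_idx)→9500, (E,nl)→31100, (D,merge)→52200 …(+1); best=4900 via (E,merge)
  {ABCE}: card=225000; try (A,hash)→25080, (B,hash)→52080, (A,merge)→294830, (B,nl_idx)→501480, (B,merge)→771830, (A,nl)→906480 …(+1); best=25080 via (A,hash)
  {ACDE}: card=90000; try (C,hash)→14080, (D,hash)→55480, (C,merge)→110860, (D,merge)→773730, (C,nl)→904900, (D,nl)→11256480; best=14080 via (C,hash)
  {ABCDE}: card=450000; try (B,hash)→104680, (D,hash)→254080, (B,nl_idx)→1004080, (B,merge)→1634430, (D,merge)→4302330, (B,nl)→4514080 …(+1); best=104680 via (B,hash)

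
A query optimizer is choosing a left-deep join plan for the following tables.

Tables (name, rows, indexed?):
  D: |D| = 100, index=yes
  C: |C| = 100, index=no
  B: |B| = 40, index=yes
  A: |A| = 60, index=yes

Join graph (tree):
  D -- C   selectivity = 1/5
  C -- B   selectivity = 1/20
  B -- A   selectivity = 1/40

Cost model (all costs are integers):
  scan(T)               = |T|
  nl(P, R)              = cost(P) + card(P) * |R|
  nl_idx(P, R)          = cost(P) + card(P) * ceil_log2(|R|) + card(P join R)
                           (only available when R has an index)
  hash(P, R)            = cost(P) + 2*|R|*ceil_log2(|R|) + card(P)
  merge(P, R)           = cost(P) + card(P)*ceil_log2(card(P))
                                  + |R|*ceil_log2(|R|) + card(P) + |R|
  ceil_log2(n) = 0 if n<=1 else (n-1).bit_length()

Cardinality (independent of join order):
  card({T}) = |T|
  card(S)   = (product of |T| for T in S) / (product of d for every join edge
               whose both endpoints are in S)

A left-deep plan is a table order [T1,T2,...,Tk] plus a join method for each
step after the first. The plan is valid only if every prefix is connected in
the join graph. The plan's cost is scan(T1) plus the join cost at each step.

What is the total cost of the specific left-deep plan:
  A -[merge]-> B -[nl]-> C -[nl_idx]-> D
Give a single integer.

step 1: scan A: cost=60, card=60
step 2: join B via merge
    card(P join B) = 60*40/(40) = 60
    cost = 60 + 60*6 + 40*6 + 60 + 40 = 760
step 3: join C via nl
    card(P join C) = 60*100/(20) = 300
    cost = 760 + 60*100 = 6760
step 4: join D via nl_idx
    card(P join D) = 300*100/(5) = 6000
    cost = 6760 + 300*7 + 6000 = 14860

14860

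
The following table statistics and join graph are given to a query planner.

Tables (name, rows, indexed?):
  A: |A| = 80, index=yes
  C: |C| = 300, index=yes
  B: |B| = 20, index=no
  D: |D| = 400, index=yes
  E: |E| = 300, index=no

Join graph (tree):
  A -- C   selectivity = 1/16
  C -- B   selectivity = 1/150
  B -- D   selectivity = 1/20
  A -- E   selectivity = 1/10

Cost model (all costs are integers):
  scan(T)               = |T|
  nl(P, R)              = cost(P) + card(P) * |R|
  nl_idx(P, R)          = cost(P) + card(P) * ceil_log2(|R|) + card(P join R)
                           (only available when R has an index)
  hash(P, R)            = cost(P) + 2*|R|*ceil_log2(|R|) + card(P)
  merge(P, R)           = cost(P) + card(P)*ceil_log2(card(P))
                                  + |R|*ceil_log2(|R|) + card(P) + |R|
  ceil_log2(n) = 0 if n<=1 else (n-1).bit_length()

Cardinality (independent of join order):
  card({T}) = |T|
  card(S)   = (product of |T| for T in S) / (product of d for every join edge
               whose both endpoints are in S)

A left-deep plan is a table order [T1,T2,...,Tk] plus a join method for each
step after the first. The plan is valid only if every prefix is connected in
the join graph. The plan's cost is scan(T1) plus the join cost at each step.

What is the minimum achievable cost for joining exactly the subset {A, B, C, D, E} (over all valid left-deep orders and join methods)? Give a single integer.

Selinger DP over subsets of {A,B,C,D,E}:
  {A}: scan cost=80, card=80
  {C}: scan cost=300, card=300
  {B}: scan cost=20, card=20
  {D}: scan cost=400, card=400
  {E}: scan cost=300, card=300
  {AC}: card=1500; try (A,hash)→1720, (C,nl_idx)→2300, (C,merge)→3720, (A,nl_idx)→3900, (A,merge)→3940, (C,hash)→5560 …(+2); best=1720 via (A,hash)
  {AE}: card=2400; try (A,hash)→1720, (E,merge)→3720, (A,merge)→3940, (A,nl_idx)→4800, (E,hash)→5560, (E,nl)→24080 …(+1); best=1720 via (A,hash)
  {BC}: card=40; try (C,nl_idx)→240, (B,hash)→800, (C,merge)→3140, (B,merge)→3420, (C,hash)→5440, (C,nl)→6020 …(+1); best=240 via (C,nl_idx)
  {BD}: card=400; try (D,nl_idx)→600, (B,hash)→1000, (D,merge)→4140, (B,merge)→4520, (D,hash)→7240, (D,nl)→8020 …(+1); best=600 via (D,nl_idx)
  {ABC}: card=200; try (A,nl_idx)→720, (A,merge)→1160, (A,hash)→1400, (B,hash)→3420, (A,nl)→3440, (B,merge)→19840 …(+1); best=720 via (A,nl_idx)
  {ACE}: card=45000; try (E,hash)→8620, (C,hash)→9520, (E,merge)→22720, (C,merge)→35920, (C,nl_idx)→68320, (E,nl)→451720 …(+1); best=8620 via (E,hash)
  {BCD}: card=800; try (D,nl_idx)→1400, (D,merge)→4520, (C,nl_idx)→5000, (C,hash)→6400, (D,hash)→7480, (C,merge)→7600 …(+2); best=1400 via (D,nl_idx)
  {ABCD}: card=4000; try (A,hash)→3320, (D,merge)→6520, (D,nl_idx)→6520, (D,hash)→8120, (A,merge)→10840, (A,nl_idx)→11000 …(+2); best=3320 via (A,hash)
  {ABCE}: card=6000; try (E,merge)→5520, (E,hash)→6320, (B,hash)→53820, (E,nl)→60720, (B,merge)→773740, (B,nl)→908620; best=5520 via (E,merge)
  {ABCDE}: card=120000; try (E,hash)→12720, (D,hash)→18720, (E,merge)→58320, (D,merge)→93520, (D,nl_idx)→179520, (E,nl)→1203320 …(+1); best=12720 via (E,hash)

12720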